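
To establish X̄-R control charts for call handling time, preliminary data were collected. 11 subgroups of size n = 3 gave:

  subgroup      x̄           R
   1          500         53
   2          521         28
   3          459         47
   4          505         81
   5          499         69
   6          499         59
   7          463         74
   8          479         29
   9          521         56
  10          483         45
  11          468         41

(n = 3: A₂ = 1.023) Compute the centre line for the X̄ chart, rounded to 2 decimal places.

X̄̄ = (500 + 521 + 459 + 505 + 499 + 499 + 463 + 479 + 521 + 483 + 468) / 11 = 5397.0000 / 11 = 490.6364
CL = X̄̄ = 490.6364

490.64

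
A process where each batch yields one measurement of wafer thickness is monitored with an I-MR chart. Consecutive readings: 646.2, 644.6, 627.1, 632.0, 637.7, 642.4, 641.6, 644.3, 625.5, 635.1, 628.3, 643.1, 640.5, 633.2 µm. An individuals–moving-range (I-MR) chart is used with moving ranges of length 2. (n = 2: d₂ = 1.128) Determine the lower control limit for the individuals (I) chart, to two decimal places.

617.25

X̄ = (646.2 + 644.6 + 627.1 + 632.0 + 637.7 + 642.4 + 641.6 + 644.3 + 625.5 + 635.1 + 628.3 + 643.1 + 640.5 + 633.2) / 14 = 637.2571
Moving ranges: 1.6, 17.5, 4.9, 5.7, 4.7, 0.8, 2.7, 18.8, 9.6, 6.8, 14.8, 2.6, 7.3; M̄R̄ = 97.8000 / 13 = 7.5231
LCL = X̄ − 3·M̄R̄/d₂ = 637.2571 − 3 × 7.5231 / 1.128 = 617.2490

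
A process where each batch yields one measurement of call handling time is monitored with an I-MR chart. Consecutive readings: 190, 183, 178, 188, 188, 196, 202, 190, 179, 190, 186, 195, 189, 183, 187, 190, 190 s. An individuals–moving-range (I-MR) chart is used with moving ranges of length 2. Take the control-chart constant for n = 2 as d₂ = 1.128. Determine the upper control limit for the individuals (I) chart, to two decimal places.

X̄ = (190 + 183 + 178 + 188 + 188 + 196 + 202 + 190 + 179 + 190 + 186 + 195 + 189 + 183 + 187 + 190 + 190) / 17 = 188.4706
Moving ranges: 7, 5, 10, 0, 8, 6, 12, 11, 11, 4, 9, 6, 6, 4, 3, 0; M̄R̄ = 102.0000 / 16 = 6.3750
UCL = X̄ + 3·M̄R̄/d₂ = 188.4706 + 3 × 6.3750 / 1.128 = 205.4254

205.43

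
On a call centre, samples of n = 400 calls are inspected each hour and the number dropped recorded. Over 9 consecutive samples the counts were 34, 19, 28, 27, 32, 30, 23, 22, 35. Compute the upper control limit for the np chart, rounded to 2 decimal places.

p̄ = Σdᵢ / (k·n) = 250 / (9 × 400) = 0.06944
UCL = np̄ + 3·√(np̄(1−p̄)) = 27.7778 + 3 × √(27.7778×0.93056) = 27.7778 + 3 × 5.0842 = 43.0303

43.03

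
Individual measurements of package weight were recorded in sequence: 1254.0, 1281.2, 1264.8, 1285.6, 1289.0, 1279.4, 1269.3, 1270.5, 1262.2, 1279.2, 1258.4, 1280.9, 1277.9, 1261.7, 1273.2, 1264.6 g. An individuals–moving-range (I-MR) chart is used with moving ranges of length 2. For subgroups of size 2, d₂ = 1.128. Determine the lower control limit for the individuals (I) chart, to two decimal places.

X̄ = (1254.0 + 1281.2 + 1264.8 + 1285.6 + 1289.0 + 1279.4 + 1269.3 + 1270.5 + 1262.2 + 1279.2 + 1258.4 + 1280.9 + 1277.9 + 1261.7 + 1273.2 + 1264.6) / 16 = 1271.9938
Moving ranges: 27.2, 16.4, 20.8, 3.4, 9.6, 10.1, 1.2, 8.3, 17.0, 20.8, 22.5, 3.0, 16.2, 11.5, 8.6; M̄R̄ = 196.6000 / 15 = 13.1067
LCL = X̄ − 3·M̄R̄/d₂ = 1271.9938 − 3 × 13.1067 / 1.128 = 1237.1356

1237.14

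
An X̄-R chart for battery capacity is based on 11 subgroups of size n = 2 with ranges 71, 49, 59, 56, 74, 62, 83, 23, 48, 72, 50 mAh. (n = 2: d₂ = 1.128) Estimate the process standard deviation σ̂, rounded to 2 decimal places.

52.14

R̄ = (71 + 49 + 59 + 56 + 74 + 62 + 83 + 23 + 48 + 72 + 50) / 11 = 58.8182
σ̂ = R̄ / d₂ = 58.8182 / 1.128 = 52.1438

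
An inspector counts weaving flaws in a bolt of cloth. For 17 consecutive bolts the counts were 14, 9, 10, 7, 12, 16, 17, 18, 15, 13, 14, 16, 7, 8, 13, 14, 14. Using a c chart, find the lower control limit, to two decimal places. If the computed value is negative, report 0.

2.05

c̄ = (14 + 9 + 10 + 7 + 12 + 16 + 17 + 18 + 15 + 13 + 14 + 16 + 7 + 8 + 13 + 14 + 14) / 17 = 217 / 17 = 12.7647
LCL = c̄ − 3√c̄ = 12.7647 − 3 × 3.5728 = 2.0464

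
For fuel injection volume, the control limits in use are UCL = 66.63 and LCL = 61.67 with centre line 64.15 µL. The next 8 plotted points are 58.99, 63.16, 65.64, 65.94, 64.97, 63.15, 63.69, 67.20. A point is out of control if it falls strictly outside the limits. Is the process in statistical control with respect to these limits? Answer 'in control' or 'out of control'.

Compare each point to [61.67, 66.63]: sample 1 = 58.99 < LCL; sample 8 = 67.20 > UCL.

out of control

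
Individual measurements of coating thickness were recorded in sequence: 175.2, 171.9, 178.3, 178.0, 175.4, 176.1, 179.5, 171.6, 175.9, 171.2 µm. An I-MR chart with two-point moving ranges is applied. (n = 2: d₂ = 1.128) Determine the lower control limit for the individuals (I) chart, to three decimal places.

165.381

X̄ = (175.2 + 171.9 + 178.3 + 178.0 + 175.4 + 176.1 + 179.5 + 171.6 + 175.9 + 171.2) / 10 = 175.3100
Moving ranges: 3.3, 6.4, 0.3, 2.6, 0.7, 3.4, 7.9, 4.3, 4.7; M̄R̄ = 33.6000 / 9 = 3.7333
LCL = X̄ − 3·M̄R̄/d₂ = 175.3100 − 3 × 3.7333 / 1.128 = 165.3809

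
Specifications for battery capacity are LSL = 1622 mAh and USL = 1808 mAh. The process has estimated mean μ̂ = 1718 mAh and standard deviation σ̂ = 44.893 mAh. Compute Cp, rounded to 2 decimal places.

0.69

Cp = (USL − LSL) / (6σ̂) = (1808 − 1622) / (6 × 44.893) = 186.0000 / 269.3580 = 0.6905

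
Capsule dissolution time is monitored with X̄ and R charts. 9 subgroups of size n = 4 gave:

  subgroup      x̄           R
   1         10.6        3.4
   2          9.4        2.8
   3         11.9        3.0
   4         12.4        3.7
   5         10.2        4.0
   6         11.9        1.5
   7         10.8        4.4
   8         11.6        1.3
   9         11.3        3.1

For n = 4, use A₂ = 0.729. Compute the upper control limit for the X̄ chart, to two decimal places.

X̄̄ = (10.6 + 9.4 + 11.9 + 12.4 + 10.2 + 11.9 + 10.8 + 11.6 + 11.3) / 9 = 100.1000 / 9 = 11.1222
R̄ = (3.4 + 2.8 + 3.0 + 3.7 + 4.0 + 1.5 + 4.4 + 1.3 + 3.1) / 9 = 27.2000 / 9 = 3.0222
UCL = X̄̄ + A₂·R̄ = 11.1222 + 0.729 × 3.0222 = 13.3254

13.33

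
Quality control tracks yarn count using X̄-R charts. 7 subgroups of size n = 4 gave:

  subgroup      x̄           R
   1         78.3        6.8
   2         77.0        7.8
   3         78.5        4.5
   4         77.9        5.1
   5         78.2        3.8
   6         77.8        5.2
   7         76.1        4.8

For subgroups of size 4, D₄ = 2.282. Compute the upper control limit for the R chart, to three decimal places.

R̄ = (6.8 + 7.8 + 4.5 + 5.1 + 3.8 + 5.2 + 4.8) / 7 = 38.0000 / 7 = 5.4286
UCL_R = D₄·R̄ = 2.282 × 5.4286 = 12.3880

12.388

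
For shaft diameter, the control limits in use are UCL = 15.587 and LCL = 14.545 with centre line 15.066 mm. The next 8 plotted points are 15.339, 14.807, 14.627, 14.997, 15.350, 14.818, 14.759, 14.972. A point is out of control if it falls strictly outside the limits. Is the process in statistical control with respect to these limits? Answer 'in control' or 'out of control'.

All 8 points lie within [14.545, 15.587].

in control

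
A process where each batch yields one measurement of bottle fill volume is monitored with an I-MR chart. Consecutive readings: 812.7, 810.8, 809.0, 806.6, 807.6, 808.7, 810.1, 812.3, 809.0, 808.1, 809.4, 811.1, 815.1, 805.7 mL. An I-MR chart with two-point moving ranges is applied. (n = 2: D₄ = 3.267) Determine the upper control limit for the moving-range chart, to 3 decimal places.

8.142

Moving ranges: 1.9, 1.8, 2.4, 1.0, 1.1, 1.4, 2.2, 3.3, 0.9, 1.3, 1.7, 4.0, 9.4; M̄R̄ = 32.4000 / 13 = 2.4923
UCL_MR = D₄·M̄R̄ = 3.267 × 2.4923 = 8.1424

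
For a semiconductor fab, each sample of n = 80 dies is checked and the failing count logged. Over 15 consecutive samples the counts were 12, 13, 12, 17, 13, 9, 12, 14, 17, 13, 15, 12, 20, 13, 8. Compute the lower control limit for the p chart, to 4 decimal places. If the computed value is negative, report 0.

p̄ = Σdᵢ / (k·n) = 200 / (15 × 80) = 0.16667
LCL = p̄ − 3·√(p̄(1−p̄)/n) = 0.16667 − 3 × 0.04167 = 0.04167

0.0417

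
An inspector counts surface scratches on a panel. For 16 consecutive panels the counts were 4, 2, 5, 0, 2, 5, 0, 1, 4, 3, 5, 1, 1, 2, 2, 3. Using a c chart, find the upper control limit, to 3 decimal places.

7.243

c̄ = (4 + 2 + 5 + 0 + 2 + 5 + 0 + 1 + 4 + 3 + 5 + 1 + 1 + 2 + 2 + 3) / 16 = 40 / 16 = 2.5000
UCL = c̄ + 3√c̄ = 2.5000 + 3 × √2.5000 = 2.5000 + 3 × 1.5811 = 7.2434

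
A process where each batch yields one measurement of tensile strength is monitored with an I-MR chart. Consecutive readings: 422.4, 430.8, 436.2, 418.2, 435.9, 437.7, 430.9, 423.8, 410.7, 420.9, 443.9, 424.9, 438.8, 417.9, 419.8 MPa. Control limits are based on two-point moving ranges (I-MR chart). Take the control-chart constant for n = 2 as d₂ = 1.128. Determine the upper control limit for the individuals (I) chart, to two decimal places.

X̄ = (422.4 + 430.8 + 436.2 + 418.2 + 435.9 + 437.7 + 430.9 + 423.8 + 410.7 + 420.9 + 443.9 + 424.9 + 438.8 + 417.9 + 419.8) / 15 = 427.5200
Moving ranges: 8.4, 5.4, 18.0, 17.7, 1.8, 6.8, 7.1, 13.1, 10.2, 23.0, 19.0, 13.9, 20.9, 1.9; M̄R̄ = 167.2000 / 14 = 11.9429
UCL = X̄ + 3·M̄R̄/d₂ = 427.5200 + 3 × 11.9429 / 1.128 = 459.2829

459.28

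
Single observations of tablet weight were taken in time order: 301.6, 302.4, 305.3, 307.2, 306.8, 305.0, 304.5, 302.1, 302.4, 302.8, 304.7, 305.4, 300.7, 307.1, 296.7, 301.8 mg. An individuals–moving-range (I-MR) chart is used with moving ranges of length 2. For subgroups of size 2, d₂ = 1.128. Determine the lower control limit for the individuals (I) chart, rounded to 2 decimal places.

X̄ = (301.6 + 302.4 + 305.3 + 307.2 + 306.8 + 305.0 + 304.5 + 302.1 + 302.4 + 302.8 + 304.7 + 305.4 + 300.7 + 307.1 + 296.7 + 301.8) / 16 = 303.5312
Moving ranges: 0.8, 2.9, 1.9, 0.4, 1.8, 0.5, 2.4, 0.3, 0.4, 1.9, 0.7, 4.7, 6.4, 10.4, 5.1; M̄R̄ = 40.6000 / 15 = 2.7067
LCL = X̄ − 3·M̄R̄/d₂ = 303.5312 − 3 × 2.7067 / 1.128 = 296.3327

296.33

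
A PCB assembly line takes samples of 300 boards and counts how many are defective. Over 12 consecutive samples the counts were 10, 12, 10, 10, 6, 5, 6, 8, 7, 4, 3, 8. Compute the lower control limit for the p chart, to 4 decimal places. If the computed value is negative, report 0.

p̄ = Σdᵢ / (k·n) = 89 / (12 × 300) = 0.02472
LCL = p̄ − 3·√(p̄(1−p̄)/n) = 0.02472 − 3 × 0.00896 = -0.00217 → 0 (negative, so LCL = 0)

0.0000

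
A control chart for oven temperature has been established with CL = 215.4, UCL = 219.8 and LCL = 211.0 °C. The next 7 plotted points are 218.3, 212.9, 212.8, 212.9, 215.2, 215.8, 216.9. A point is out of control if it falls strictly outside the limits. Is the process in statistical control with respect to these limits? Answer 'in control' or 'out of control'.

in control

All 7 points lie within [211.0, 219.8].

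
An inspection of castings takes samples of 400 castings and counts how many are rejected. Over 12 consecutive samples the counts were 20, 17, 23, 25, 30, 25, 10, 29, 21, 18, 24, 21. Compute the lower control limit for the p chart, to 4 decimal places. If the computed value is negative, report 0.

p̄ = Σdᵢ / (k·n) = 263 / (12 × 400) = 0.05479
LCL = p̄ − 3·√(p̄(1−p̄)/n) = 0.05479 − 3 × 0.01138 = 0.02066

0.0207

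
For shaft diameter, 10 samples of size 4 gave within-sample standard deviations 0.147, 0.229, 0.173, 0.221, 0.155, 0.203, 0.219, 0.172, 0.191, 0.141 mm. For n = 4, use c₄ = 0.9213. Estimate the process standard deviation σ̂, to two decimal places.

s̄ = (0.147 + 0.229 + 0.173 + 0.221 + 0.155 + 0.203 + 0.219 + 0.172 + 0.191 + 0.141) / 10 = 0.1851
σ̂ = s̄ / c₄ = 0.1851 / 0.9213 = 0.2009

0.20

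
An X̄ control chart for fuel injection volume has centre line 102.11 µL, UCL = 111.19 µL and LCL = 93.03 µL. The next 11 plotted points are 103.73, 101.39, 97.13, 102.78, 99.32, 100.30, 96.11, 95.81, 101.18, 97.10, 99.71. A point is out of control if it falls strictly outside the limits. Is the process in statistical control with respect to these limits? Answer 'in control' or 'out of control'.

in control

All 11 points lie within [93.03, 111.19].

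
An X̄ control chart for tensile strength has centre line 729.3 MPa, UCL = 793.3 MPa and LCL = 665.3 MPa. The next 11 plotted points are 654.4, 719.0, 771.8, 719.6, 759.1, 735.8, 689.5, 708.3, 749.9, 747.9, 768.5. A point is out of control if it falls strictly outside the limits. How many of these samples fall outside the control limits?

Compare each point to [665.3, 793.3]: sample 1 = 654.4 < LCL.

1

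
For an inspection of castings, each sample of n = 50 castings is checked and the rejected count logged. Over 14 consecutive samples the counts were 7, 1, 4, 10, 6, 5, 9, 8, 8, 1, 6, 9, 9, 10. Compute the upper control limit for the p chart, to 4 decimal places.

0.2769

p̄ = Σdᵢ / (k·n) = 93 / (14 × 50) = 0.13286
UCL = p̄ + 3·√(p̄(1−p̄)/n) = 0.13286 + 3 × √(0.13286×0.86714/50) = 0.13286 + 3 × 0.04800 = 0.27686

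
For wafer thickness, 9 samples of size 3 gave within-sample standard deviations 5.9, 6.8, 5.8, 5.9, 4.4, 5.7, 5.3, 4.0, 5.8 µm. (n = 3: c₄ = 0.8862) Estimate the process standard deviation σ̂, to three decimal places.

s̄ = (5.9 + 6.8 + 5.8 + 5.9 + 4.4 + 5.7 + 5.3 + 4.0 + 5.8) / 9 = 5.5111
σ̂ = s̄ / c₄ = 5.5111 / 0.8862 = 6.2188

6.219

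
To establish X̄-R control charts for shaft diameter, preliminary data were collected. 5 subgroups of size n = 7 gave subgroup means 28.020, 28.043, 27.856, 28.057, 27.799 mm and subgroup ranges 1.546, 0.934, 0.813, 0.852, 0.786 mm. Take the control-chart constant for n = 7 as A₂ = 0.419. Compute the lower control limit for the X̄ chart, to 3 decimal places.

X̄̄ = (28.020 + 28.043 + 27.856 + 28.057 + 27.799) / 5 = 139.7750 / 5 = 27.9550
R̄ = (1.546 + 0.934 + 0.813 + 0.852 + 0.786) / 5 = 4.9310 / 5 = 0.9862
LCL = X̄̄ − A₂·R̄ = 27.9550 − 0.419 × 0.9862 = 27.5418

27.542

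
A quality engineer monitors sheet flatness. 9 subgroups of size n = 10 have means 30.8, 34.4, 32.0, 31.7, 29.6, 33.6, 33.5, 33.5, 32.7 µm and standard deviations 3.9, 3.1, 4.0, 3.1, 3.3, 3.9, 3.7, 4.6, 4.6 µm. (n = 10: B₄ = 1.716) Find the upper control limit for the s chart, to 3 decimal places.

s̄ = (3.9 + 3.1 + 4.0 + 3.1 + 3.3 + 3.9 + 3.7 + 4.6 + 4.6) / 9 = 3.8000
UCL_s = B₄·s̄ = 1.716 × 3.8000 = 6.5208

6.521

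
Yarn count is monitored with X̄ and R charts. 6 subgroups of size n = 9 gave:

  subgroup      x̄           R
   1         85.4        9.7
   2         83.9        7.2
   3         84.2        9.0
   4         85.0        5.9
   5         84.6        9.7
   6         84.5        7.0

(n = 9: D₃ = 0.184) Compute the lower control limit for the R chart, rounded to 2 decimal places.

R̄ = (9.7 + 7.2 + 9.0 + 5.9 + 9.7 + 7.0) / 6 = 48.5000 / 6 = 8.0833
LCL_R = D₃·R̄ = 0.184 × 8.0833 = 1.4873

1.49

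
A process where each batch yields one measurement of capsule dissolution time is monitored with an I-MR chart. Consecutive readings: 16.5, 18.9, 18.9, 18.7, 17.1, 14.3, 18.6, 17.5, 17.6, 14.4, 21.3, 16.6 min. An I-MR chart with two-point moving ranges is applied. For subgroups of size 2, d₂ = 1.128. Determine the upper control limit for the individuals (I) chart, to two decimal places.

X̄ = (16.5 + 18.9 + 18.9 + 18.7 + 17.1 + 14.3 + 18.6 + 17.5 + 17.6 + 14.4 + 21.3 + 16.6) / 12 = 17.5333
Moving ranges: 2.4, 0.0, 0.2, 1.6, 2.8, 4.3, 1.1, 0.1, 3.2, 6.9, 4.7; M̄R̄ = 27.3000 / 11 = 2.4818
UCL = X̄ + 3·M̄R̄/d₂ = 17.5333 + 3 × 2.4818 / 1.128 = 24.1339

24.13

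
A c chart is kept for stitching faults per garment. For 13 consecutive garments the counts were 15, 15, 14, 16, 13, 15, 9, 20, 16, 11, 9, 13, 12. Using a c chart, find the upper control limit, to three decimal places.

c̄ = (15 + 15 + 14 + 16 + 13 + 15 + 9 + 20 + 16 + 11 + 9 + 13 + 12) / 13 = 178 / 13 = 13.6923
UCL = c̄ + 3√c̄ = 13.6923 + 3 × √13.6923 = 13.6923 + 3 × 3.7003 = 24.7932

24.793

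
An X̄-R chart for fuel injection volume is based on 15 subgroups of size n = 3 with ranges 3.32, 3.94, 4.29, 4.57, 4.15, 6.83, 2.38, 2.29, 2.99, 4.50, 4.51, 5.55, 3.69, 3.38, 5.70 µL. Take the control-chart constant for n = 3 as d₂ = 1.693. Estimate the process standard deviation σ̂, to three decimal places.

R̄ = (3.32 + 3.94 + 4.29 + 4.57 + 4.15 + 6.83 + 2.38 + 2.29 + 2.99 + 4.50 + 4.51 + 5.55 + 3.69 + 3.38 + 5.70) / 15 = 4.1393
σ̂ = R̄ / d₂ = 4.1393 / 1.693 = 2.4450

2.445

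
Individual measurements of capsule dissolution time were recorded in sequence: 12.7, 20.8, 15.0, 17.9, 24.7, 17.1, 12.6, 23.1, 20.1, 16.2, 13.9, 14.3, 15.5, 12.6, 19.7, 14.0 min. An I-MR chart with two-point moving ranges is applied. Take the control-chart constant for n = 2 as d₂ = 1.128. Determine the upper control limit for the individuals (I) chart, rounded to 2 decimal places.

X̄ = (12.7 + 20.8 + 15.0 + 17.9 + 24.7 + 17.1 + 12.6 + 23.1 + 20.1 + 16.2 + 13.9 + 14.3 + 15.5 + 12.6 + 19.7 + 14.0) / 16 = 16.8875
Moving ranges: 8.1, 5.8, 2.9, 6.8, 7.6, 4.5, 10.5, 3.0, 3.9, 2.3, 0.4, 1.2, 2.9, 7.1, 5.7; M̄R̄ = 72.7000 / 15 = 4.8467
UCL = X̄ + 3·M̄R̄/d₂ = 16.8875 + 3 × 4.8467 / 1.128 = 29.7776

29.78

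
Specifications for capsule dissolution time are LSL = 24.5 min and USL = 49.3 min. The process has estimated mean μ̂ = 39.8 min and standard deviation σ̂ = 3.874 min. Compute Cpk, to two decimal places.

Cpu = (USL − μ̂) / (3σ̂) = (49.3 − 39.8) / (3 × 3.874) = 0.8174; Cpl = (μ̂ − LSL) / (3σ̂) = (39.8 − 24.5) / (3 × 3.874) = 1.3165; Cpk = min(Cpu, Cpl) = 0.8174

0.82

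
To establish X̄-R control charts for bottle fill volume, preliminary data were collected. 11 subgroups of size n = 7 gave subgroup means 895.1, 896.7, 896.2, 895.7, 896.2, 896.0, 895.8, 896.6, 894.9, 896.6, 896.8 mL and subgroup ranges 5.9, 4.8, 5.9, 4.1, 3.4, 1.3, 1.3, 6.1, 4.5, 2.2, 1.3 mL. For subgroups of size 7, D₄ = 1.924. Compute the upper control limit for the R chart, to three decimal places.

7.136

R̄ = (5.9 + 4.8 + 5.9 + 4.1 + 3.4 + 1.3 + 1.3 + 6.1 + 4.5 + 2.2 + 1.3) / 11 = 40.8000 / 11 = 3.7091
UCL_R = D₄·R̄ = 1.924 × 3.7091 = 7.1363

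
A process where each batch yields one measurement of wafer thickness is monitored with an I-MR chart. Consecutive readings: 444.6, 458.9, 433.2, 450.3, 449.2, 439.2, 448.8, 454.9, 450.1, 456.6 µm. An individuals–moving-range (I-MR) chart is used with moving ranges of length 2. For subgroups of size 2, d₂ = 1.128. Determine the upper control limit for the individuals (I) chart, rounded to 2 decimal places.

476.71

X̄ = (444.6 + 458.9 + 433.2 + 450.3 + 449.2 + 439.2 + 448.8 + 454.9 + 450.1 + 456.6) / 10 = 448.5800
Moving ranges: 14.3, 25.7, 17.1, 1.1, 10.0, 9.6, 6.1, 4.8, 6.5; M̄R̄ = 95.2000 / 9 = 10.5778
UCL = X̄ + 3·M̄R̄/d₂ = 448.5800 + 3 × 10.5778 / 1.128 = 476.7124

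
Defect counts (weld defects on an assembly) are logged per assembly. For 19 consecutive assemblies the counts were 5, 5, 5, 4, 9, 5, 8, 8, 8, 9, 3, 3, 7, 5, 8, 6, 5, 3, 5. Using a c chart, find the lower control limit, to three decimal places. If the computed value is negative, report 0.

0.000

c̄ = (5 + 5 + 5 + 4 + 9 + 5 + 8 + 8 + 8 + 9 + 3 + 3 + 7 + 5 + 8 + 6 + 5 + 3 + 5) / 19 = 111 / 19 = 5.8421
LCL = c̄ − 3√c̄ = 5.8421 − 3 × 2.4170 = -1.4090 → 0 (cannot be negative)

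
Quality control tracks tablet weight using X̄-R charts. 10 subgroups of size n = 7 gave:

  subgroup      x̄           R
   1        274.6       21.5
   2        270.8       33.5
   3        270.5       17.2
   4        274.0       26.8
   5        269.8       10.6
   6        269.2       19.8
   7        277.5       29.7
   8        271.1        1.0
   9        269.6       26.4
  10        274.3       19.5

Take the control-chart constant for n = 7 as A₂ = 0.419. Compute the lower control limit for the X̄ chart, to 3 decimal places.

263.509

X̄̄ = (274.6 + 270.8 + 270.5 + 274.0 + 269.8 + 269.2 + 277.5 + 271.1 + 269.6 + 274.3) / 10 = 2721.4000 / 10 = 272.1400
R̄ = (21.5 + 33.5 + 17.2 + 26.8 + 10.6 + 19.8 + 29.7 + 1.0 + 26.4 + 19.5) / 10 = 206.0000 / 10 = 20.6000
LCL = X̄̄ − A₂·R̄ = 272.1400 − 0.419 × 20.6000 = 263.5086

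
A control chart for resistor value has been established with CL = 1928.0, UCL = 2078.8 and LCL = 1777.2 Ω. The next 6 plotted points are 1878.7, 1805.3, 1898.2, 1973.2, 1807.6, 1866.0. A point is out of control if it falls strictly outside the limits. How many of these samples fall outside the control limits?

0

All 6 points lie within [1777.2, 2078.8].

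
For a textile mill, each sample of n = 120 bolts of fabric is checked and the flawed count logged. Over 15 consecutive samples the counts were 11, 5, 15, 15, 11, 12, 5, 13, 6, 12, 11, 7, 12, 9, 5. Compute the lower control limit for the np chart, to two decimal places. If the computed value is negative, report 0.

p̄ = Σdᵢ / (k·n) = 149 / (15 × 120) = 0.08278
LCL = np̄ − 3·√(np̄(1−p̄)) = 9.9333 − 3 × 3.0185 = 0.8780

0.88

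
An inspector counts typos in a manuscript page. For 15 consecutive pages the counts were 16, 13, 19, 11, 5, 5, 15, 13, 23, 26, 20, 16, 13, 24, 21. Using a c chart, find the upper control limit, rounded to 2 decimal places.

28.00

c̄ = (16 + 13 + 19 + 11 + 5 + 5 + 15 + 13 + 23 + 26 + 20 + 16 + 13 + 24 + 21) / 15 = 240 / 15 = 16.0000
UCL = c̄ + 3√c̄ = 16.0000 + 3 × √16.0000 = 16.0000 + 3 × 4.0000 = 28.0000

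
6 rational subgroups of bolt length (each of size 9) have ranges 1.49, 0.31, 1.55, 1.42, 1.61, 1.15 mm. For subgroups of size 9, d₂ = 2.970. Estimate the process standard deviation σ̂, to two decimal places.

R̄ = (1.49 + 0.31 + 1.55 + 1.42 + 1.61 + 1.15) / 6 = 1.2550
σ̂ = R̄ / d₂ = 1.2550 / 2.970 = 0.4226

0.42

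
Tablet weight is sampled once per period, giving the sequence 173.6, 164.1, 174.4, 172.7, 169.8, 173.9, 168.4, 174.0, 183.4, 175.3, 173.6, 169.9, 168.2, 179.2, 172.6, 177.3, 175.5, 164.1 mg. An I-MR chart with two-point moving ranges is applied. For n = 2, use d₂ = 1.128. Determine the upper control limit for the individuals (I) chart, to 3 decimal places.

X̄ = (173.6 + 164.1 + 174.4 + 172.7 + 169.8 + 173.9 + 168.4 + 174.0 + 183.4 + 175.3 + 173.6 + 169.9 + 168.2 + 179.2 + 172.6 + 177.3 + 175.5 + 164.1) / 18 = 172.7778
Moving ranges: 9.5, 10.3, 1.7, 2.9, 4.1, 5.5, 5.6, 9.4, 8.1, 1.7, 3.7, 1.7, 11.0, 6.6, 4.7, 1.8, 11.4; M̄R̄ = 99.7000 / 17 = 5.8647
UCL = X̄ + 3·M̄R̄/d₂ = 172.7778 + 3 × 5.8647 / 1.128 = 188.3754

188.375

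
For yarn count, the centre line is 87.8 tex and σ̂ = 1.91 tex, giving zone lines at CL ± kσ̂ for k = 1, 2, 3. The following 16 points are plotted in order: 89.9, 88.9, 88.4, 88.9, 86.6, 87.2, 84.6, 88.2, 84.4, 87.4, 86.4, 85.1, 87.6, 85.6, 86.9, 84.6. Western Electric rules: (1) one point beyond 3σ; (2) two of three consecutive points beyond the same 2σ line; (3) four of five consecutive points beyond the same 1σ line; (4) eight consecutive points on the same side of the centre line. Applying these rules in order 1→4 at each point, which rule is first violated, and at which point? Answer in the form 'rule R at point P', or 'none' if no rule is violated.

Zone of each point (C = within 1σ̂, B = 1σ̂–2σ̂, A = 2σ̂–3σ̂, * = beyond 3σ̂; sign = side of CL): 1:+B, 2:+C, 3:+C, 4:+C, 5:-C, 6:-C, 7:-B, 8:+C, 9:-B, 10:-C, 11:-C, 12:-B, 13:-C, 14:-B, 15:-C, 16:-B
Rule 4 (eight consecutive points on the same side of the centre line) is satisfied at point 16.

rule 4 at point 16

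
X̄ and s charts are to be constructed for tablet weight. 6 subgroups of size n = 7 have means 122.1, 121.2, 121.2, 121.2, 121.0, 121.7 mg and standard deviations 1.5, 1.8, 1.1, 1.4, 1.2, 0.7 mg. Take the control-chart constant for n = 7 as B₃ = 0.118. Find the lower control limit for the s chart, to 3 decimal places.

0.151

s̄ = (1.5 + 1.8 + 1.1 + 1.4 + 1.2 + 0.7) / 6 = 1.2833
LCL_s = B₃·s̄ = 0.118 × 1.2833 = 0.1514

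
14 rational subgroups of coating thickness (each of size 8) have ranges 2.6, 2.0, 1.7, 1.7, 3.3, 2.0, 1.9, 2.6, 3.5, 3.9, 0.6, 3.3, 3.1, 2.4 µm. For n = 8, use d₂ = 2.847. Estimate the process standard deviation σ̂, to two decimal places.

0.87

R̄ = (2.6 + 2.0 + 1.7 + 1.7 + 3.3 + 2.0 + 1.9 + 2.6 + 3.5 + 3.9 + 0.6 + 3.3 + 3.1 + 2.4) / 14 = 2.4714
σ̂ = R̄ / d₂ = 2.4714 / 2.847 = 0.8681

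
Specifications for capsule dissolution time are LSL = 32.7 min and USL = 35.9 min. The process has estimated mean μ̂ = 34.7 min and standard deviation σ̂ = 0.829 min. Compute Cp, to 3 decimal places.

Cp = (USL − LSL) / (6σ̂) = (35.9 − 32.7) / (6 × 0.829) = 3.2000 / 4.9740 = 0.6433

0.643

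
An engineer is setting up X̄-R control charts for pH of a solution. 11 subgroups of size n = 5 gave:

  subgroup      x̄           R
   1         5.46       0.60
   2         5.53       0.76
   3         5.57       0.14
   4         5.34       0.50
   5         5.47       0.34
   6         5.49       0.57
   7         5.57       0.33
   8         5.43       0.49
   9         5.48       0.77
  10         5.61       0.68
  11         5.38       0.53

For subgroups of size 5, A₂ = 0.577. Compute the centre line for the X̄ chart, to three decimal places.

5.485

X̄̄ = (5.46 + 5.53 + 5.57 + 5.34 + 5.47 + 5.49 + 5.57 + 5.43 + 5.48 + 5.61 + 5.38) / 11 = 60.3300 / 11 = 5.4845
CL = X̄̄ = 5.4845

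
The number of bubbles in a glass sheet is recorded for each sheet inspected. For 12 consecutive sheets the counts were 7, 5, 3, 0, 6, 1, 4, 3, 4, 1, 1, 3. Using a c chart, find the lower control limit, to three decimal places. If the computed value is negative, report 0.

c̄ = (7 + 5 + 3 + 0 + 6 + 1 + 4 + 3 + 4 + 1 + 1 + 3) / 12 = 38 / 12 = 3.1667
LCL = c̄ − 3√c̄ = 3.1667 − 3 × 1.7795 = -2.1719 → 0 (cannot be negative)

0.000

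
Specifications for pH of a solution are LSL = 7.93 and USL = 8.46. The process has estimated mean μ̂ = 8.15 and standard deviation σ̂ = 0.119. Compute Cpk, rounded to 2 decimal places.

Cpu = (USL − μ̂) / (3σ̂) = (8.46 − 8.15) / (3 × 0.119) = 0.8683; Cpl = (μ̂ − LSL) / (3σ̂) = (8.15 − 7.93) / (3 × 0.119) = 0.6162; Cpk = min(Cpu, Cpl) = 0.6162

0.62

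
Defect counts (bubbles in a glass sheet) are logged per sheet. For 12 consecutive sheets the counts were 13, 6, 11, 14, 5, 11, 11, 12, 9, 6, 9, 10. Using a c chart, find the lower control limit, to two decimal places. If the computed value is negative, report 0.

0.38

c̄ = (13 + 6 + 11 + 14 + 5 + 11 + 11 + 12 + 9 + 6 + 9 + 10) / 12 = 117 / 12 = 9.7500
LCL = c̄ − 3√c̄ = 9.7500 − 3 × 3.1225 = 0.3825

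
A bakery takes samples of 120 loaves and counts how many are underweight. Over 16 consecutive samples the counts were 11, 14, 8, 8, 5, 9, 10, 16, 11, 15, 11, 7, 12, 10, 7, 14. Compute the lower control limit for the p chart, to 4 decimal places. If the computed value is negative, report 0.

0.0101

p̄ = Σdᵢ / (k·n) = 168 / (16 × 120) = 0.08750
LCL = p̄ − 3·√(p̄(1−p̄)/n) = 0.08750 − 3 × 0.02579 = 0.01012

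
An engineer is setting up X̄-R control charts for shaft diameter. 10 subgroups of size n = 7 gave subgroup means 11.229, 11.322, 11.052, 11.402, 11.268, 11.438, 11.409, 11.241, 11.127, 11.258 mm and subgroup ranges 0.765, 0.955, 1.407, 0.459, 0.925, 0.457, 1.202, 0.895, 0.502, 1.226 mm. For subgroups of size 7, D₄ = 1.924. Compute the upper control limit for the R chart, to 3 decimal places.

1.692

R̄ = (0.765 + 0.955 + 1.407 + 0.459 + 0.925 + 0.457 + 1.202 + 0.895 + 0.502 + 1.226) / 10 = 8.7930 / 10 = 0.8793
UCL_R = D₄·R̄ = 1.924 × 0.8793 = 1.6918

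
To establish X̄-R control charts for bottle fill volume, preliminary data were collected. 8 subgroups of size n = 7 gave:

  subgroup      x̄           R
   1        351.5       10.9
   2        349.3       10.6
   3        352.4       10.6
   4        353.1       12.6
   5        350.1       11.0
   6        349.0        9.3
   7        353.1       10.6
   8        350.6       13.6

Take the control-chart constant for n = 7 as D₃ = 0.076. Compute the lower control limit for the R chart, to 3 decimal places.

R̄ = (10.9 + 10.6 + 10.6 + 12.6 + 11.0 + 9.3 + 10.6 + 13.6) / 8 = 89.2000 / 8 = 11.1500
LCL_R = D₃·R̄ = 0.076 × 11.1500 = 0.8474

0.847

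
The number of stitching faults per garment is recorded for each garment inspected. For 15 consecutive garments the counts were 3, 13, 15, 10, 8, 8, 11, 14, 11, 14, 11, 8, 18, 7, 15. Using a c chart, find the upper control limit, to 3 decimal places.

c̄ = (3 + 13 + 15 + 10 + 8 + 8 + 11 + 14 + 11 + 14 + 11 + 8 + 18 + 7 + 15) / 15 = 166 / 15 = 11.0667
UCL = c̄ + 3√c̄ = 11.0667 + 3 × √11.0667 = 11.0667 + 3 × 3.3267 = 21.0466

21.047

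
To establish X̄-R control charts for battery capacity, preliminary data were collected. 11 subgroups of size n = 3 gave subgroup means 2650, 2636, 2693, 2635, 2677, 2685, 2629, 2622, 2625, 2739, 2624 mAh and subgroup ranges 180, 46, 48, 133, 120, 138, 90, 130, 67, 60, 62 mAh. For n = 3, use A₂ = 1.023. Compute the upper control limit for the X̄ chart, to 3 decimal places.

2755.791

X̄̄ = (2650 + 2636 + 2693 + 2635 + 2677 + 2685 + 2629 + 2622 + 2625 + 2739 + 2624) / 11 = 29215.0000 / 11 = 2655.9091
R̄ = (180 + 46 + 48 + 133 + 120 + 138 + 90 + 130 + 67 + 60 + 62) / 11 = 1074.0000 / 11 = 97.6364
UCL = X̄̄ + A₂·R̄ = 2655.9091 + 1.023 × 97.6364 = 2755.7911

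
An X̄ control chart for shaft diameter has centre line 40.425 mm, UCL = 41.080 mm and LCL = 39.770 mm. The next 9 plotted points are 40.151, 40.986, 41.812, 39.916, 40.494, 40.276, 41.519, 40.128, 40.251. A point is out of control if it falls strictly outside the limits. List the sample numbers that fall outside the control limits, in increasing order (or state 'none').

3, 7

Compare each point to [39.770, 41.080]: sample 3 = 41.812 > UCL; sample 7 = 41.519 > UCL.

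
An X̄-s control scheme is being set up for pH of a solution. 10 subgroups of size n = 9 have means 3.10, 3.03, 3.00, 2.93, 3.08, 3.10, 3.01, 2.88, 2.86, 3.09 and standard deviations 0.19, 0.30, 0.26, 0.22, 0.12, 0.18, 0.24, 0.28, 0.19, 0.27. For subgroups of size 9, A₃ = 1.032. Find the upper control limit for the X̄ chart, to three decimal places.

X̄̄ = (3.10 + 3.03 + 3.00 + 2.93 + 3.08 + 3.10 + 3.01 + 2.88 + 2.86 + 3.09) / 10 = 3.0080
s̄ = (0.19 + 0.30 + 0.26 + 0.22 + 0.12 + 0.18 + 0.24 + 0.28 + 0.19 + 0.27) / 10 = 0.2250
UCL = X̄̄ + A₃·s̄ = 3.0080 + 1.032 × 0.2250 = 3.2402

3.240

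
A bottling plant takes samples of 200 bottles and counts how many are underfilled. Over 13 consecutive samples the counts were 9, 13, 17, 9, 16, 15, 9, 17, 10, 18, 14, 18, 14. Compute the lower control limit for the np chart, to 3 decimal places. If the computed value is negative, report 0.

3.027

p̄ = Σdᵢ / (k·n) = 179 / (13 × 200) = 0.06885
LCL = np̄ − 3·√(np̄(1−p̄)) = 13.7692 − 3 × 3.5807 = 3.0272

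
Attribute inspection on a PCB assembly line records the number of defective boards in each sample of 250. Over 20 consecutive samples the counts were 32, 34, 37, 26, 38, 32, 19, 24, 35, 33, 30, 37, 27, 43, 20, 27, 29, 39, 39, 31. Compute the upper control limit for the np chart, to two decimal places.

p̄ = Σdᵢ / (k·n) = 632 / (20 × 250) = 0.12640
UCL = np̄ + 3·√(np̄(1−p̄)) = 31.6000 + 3 × √(31.6000×0.87360) = 31.6000 + 3 × 5.2541 = 47.3624

47.36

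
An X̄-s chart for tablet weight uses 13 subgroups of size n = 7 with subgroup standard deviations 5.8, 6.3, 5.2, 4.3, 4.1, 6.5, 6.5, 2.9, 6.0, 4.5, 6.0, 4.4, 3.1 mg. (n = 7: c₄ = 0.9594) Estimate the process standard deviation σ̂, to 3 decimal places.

s̄ = (5.8 + 6.3 + 5.2 + 4.3 + 4.1 + 6.5 + 6.5 + 2.9 + 6.0 + 4.5 + 6.0 + 4.4 + 3.1) / 13 = 5.0462
σ̂ = s̄ / c₄ = 5.0462 / 0.9594 = 5.2597

5.260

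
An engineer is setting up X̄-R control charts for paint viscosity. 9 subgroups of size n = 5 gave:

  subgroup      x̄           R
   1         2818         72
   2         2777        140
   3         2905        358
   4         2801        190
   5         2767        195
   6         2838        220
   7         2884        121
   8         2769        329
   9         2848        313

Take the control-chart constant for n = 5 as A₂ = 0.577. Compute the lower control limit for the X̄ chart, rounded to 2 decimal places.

2698.75

X̄̄ = (2818 + 2777 + 2905 + 2801 + 2767 + 2838 + 2884 + 2769 + 2848) / 9 = 25407.0000 / 9 = 2823.0000
R̄ = (72 + 140 + 358 + 190 + 195 + 220 + 121 + 329 + 313) / 9 = 1938.0000 / 9 = 215.3333
LCL = X̄̄ − A₂·R̄ = 2823.0000 − 0.577 × 215.3333 = 2698.7527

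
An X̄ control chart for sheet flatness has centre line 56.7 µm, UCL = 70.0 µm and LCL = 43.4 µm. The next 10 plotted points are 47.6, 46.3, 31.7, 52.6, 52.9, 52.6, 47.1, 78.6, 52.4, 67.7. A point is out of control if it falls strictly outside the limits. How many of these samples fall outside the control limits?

Compare each point to [43.4, 70.0]: sample 3 = 31.7 < LCL; sample 8 = 78.6 > UCL.

2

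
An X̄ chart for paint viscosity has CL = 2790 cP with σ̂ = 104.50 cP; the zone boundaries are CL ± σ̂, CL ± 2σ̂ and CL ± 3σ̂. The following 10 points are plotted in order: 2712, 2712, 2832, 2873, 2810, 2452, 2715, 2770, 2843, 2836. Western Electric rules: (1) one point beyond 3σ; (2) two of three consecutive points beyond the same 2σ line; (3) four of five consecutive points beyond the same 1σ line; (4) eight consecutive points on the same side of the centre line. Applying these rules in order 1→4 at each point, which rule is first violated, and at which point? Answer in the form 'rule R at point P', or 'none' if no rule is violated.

Zone of each point (C = within 1σ̂, B = 1σ̂–2σ̂, A = 2σ̂–3σ̂, * = beyond 3σ̂; sign = side of CL): 1:-C, 2:-C, 3:+C, 4:+C, 5:+C, 6:-*, 7:-C, 8:-C, 9:+C, 10:+C
Rule 1 (one point beyond the 3σ limits) is satisfied at point 6.

rule 1 at point 6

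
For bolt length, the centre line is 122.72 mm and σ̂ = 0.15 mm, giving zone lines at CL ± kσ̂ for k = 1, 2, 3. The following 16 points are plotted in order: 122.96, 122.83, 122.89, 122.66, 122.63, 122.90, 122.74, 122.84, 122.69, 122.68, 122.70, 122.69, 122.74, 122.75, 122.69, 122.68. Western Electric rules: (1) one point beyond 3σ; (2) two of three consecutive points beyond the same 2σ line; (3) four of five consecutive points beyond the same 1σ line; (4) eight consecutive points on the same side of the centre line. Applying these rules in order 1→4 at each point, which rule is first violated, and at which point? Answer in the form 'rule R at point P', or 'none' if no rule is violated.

none

Zone of each point (C = within 1σ̂, B = 1σ̂–2σ̂, A = 2σ̂–3σ̂, * = beyond 3σ̂; sign = side of CL): 1:+B, 2:+C, 3:+B, 4:-C, 5:-C, 6:+B, 7:+C, 8:+C, 9:-C, 10:-C, 11:-C, 12:-C, 13:+C, 14:+C, 15:-C, 16:-C
No rule fires across all 16 points.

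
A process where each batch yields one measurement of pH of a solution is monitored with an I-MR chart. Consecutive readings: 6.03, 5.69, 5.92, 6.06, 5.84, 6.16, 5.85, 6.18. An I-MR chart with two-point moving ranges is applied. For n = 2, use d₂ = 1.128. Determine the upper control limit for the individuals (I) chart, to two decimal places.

6.68

X̄ = (6.03 + 5.69 + 5.92 + 6.06 + 5.84 + 6.16 + 5.85 + 6.18) / 8 = 5.9662
Moving ranges: 0.34, 0.23, 0.14, 0.22, 0.32, 0.31, 0.33; M̄R̄ = 1.8900 / 7 = 0.2700
UCL = X̄ + 3·M̄R̄/d₂ = 5.9662 + 3 × 0.2700 / 1.128 = 6.6843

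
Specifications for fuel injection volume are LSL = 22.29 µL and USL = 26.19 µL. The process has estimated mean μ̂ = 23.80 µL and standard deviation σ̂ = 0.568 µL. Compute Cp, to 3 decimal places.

Cp = (USL − LSL) / (6σ̂) = (26.19 − 22.29) / (6 × 0.568) = 3.9000 / 3.4080 = 1.1444

1.144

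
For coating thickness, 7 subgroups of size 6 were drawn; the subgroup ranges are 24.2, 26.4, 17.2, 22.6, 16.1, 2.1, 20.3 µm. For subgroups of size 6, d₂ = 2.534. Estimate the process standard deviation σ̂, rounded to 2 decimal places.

R̄ = (24.2 + 26.4 + 17.2 + 22.6 + 16.1 + 2.1 + 20.3) / 7 = 18.4143
σ̂ = R̄ / d₂ = 18.4143 / 2.534 = 7.2669

7.27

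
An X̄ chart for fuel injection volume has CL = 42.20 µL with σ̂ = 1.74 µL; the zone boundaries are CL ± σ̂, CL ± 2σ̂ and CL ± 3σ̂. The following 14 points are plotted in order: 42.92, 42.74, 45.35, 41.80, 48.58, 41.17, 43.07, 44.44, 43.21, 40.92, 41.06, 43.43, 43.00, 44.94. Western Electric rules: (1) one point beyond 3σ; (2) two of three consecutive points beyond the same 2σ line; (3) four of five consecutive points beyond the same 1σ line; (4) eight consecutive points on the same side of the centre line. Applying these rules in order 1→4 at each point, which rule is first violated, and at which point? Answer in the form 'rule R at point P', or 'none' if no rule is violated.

Zone of each point (C = within 1σ̂, B = 1σ̂–2σ̂, A = 2σ̂–3σ̂, * = beyond 3σ̂; sign = side of CL): 1:+C, 2:+C, 3:+B, 4:-C, 5:+*, 6:-C, 7:+C, 8:+B, 9:+C, 10:-C, 11:-C, 12:+C, 13:+C, 14:+B
Rule 1 (one point beyond the 3σ limits) is satisfied at point 5.

rule 1 at point 5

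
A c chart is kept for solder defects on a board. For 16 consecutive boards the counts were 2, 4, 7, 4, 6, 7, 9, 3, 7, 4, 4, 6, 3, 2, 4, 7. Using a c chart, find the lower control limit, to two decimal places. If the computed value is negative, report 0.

c̄ = (2 + 4 + 7 + 4 + 6 + 7 + 9 + 3 + 7 + 4 + 4 + 6 + 3 + 2 + 4 + 7) / 16 = 79 / 16 = 4.9375
LCL = c̄ − 3√c̄ = 4.9375 − 3 × 2.2220 = -1.7286 → 0 (cannot be negative)

0.00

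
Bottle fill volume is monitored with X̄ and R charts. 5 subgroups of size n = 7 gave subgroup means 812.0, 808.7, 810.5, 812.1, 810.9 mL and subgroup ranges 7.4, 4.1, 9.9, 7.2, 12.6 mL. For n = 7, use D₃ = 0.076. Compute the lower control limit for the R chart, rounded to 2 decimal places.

R̄ = (7.4 + 4.1 + 9.9 + 7.2 + 12.6) / 5 = 41.2000 / 5 = 8.2400
LCL_R = D₃·R̄ = 0.076 × 8.2400 = 0.6262

0.63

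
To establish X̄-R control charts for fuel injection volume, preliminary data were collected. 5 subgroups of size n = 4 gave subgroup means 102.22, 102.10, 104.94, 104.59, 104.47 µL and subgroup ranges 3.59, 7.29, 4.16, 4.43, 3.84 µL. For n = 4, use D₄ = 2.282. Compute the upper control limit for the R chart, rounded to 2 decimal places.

10.64

R̄ = (3.59 + 7.29 + 4.16 + 4.43 + 3.84) / 5 = 23.3100 / 5 = 4.6620
UCL_R = D₄·R̄ = 2.282 × 4.6620 = 10.6387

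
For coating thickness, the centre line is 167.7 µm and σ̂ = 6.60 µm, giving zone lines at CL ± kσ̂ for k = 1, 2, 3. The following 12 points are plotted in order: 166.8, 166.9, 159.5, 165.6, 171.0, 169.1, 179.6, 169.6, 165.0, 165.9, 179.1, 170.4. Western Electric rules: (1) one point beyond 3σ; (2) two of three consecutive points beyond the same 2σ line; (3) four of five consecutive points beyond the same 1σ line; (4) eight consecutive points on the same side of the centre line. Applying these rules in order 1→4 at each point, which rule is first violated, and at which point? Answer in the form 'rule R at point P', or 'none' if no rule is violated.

none

Zone of each point (C = within 1σ̂, B = 1σ̂–2σ̂, A = 2σ̂–3σ̂, * = beyond 3σ̂; sign = side of CL): 1:-C, 2:-C, 3:-B, 4:-C, 5:+C, 6:+C, 7:+B, 8:+C, 9:-C, 10:-C, 11:+B, 12:+C
No rule fires across all 12 points.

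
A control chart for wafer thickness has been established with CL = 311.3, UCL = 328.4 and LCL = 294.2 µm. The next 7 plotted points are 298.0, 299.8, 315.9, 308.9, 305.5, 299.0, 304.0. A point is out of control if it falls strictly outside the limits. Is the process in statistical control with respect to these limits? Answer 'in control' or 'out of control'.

All 7 points lie within [294.2, 328.4].

in control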